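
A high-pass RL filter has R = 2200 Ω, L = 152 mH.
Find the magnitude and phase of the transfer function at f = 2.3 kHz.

Step 1 — Angular frequency: ω = 2π·2300 = 1.445e+04 rad/s.
Step 2 — Transfer function: H(jω) = jωL/(R + jωL).
Step 3 — Numerator jωL = j·2197; denominator R + jωL = 2200 + j2197.
Step 4 — H = 0.4992 + j0.5.
Step 5 — Magnitude: |H| = 0.7066 (-3.0 dB); phase: φ = 45.0°.

|H| = 0.7066 (-3.0 dB), φ = 45.0°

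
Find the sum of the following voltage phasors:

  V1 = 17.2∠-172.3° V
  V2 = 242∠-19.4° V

Step 1 — Convert each phasor to rectangular form:
  V1 = 17.2·(cos(-172.3°) + j·sin(-172.3°)) = -17.04 - j2.305 V
  V2 = 242·(cos(-19.4°) + j·sin(-19.4°)) = 228.3 - j80.38 V
Step 2 — Sum components: V_total = 211.2 - j82.69 V.
Step 3 — Convert to polar: |V_total| = 226.8 V, ∠V_total = -21.4°.

V_total = 226.8∠-21.4° V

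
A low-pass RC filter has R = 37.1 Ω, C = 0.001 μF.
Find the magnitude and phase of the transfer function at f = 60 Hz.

Step 1 — Angular frequency: ω = 2π·60 = 377 rad/s.
Step 2 — Transfer function: H(jω) = 1/(1 + jωRC).
Step 3 — Denominator: 1 + jωRC = 1 + j·377·37.1·1e-09 = 1 + j1.399e-05.
Step 4 — H = 1 - j1.399e-05.
Step 5 — Magnitude: |H| = 1 (-0.0 dB); phase: φ = -0.0°.

|H| = 1 (-0.0 dB), φ = -0.0°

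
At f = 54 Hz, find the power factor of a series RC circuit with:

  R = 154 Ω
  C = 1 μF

Step 1 — Angular frequency: ω = 2π·f = 2π·54 = 339.3 rad/s.
Step 2 — Component impedances:
  R: Z = R = 154 Ω
  C: Z = 1/(jωC) = -j/(ω·C) = 0 - j2947 Ω
Step 3 — Series combination: Z_total = R + C = 154 - j2947 Ω = 2951∠-87.0° Ω.
Step 4 — Power factor: PF = cos(φ) = Re(Z)/|Z| = 154/2951.3 = 0.05218.
Step 5 — Type: Im(Z) = -2947 ⇒ leading (phase φ = -87.0°).

PF = 0.05218 (leading, φ = -87.0°)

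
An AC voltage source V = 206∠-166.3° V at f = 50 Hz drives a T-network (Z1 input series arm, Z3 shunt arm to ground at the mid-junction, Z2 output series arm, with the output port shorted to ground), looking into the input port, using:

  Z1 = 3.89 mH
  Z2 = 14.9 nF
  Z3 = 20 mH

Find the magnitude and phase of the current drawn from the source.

Step 1 — Angular frequency: ω = 2π·f = 2π·50 = 314.2 rad/s.
Step 2 — Component impedances:
  Z1: Z = jωL = j·314.2·0.00389 = 0 + j1.222 Ω
  Z2: Z = 1/(jωC) = -j/(ω·C) = 0 - j2.136e+05 Ω
  Z3: Z = jωL = j·314.2·0.02 = 0 + j6.283 Ω
Step 3 — With the output port shorted to ground, the output series arm Z2 runs from the junction to ground; the shunt arm Z3 also runs from the junction to ground. They appear in parallel: Z3 || Z2 = 0 + j6.283 Ω.
Step 4 — Series with input arm Z1: Z_in = Z1 + (Z3 || Z2) = 0 + j7.505 Ω = 7.505∠90.0° Ω.
Step 5 — Source phasor: V = 206∠-166.3° V = -200.1 - j48.79 V.
Step 6 — Ohm's law: I = V / Z_total = (-200.1 - j48.79) / (0 + j7.505) = -6.5 + j26.67 A.
Step 7 — Convert to polar: |I| = 27.45 A, ∠I = 103.7°.

I = 27.45∠103.7° A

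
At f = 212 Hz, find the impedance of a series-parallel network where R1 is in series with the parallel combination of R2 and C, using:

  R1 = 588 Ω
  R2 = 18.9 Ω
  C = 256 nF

Step 1 — Angular frequency: ω = 2π·f = 2π·212 = 1332 rad/s.
Step 2 — Component impedances:
  R1: Z = R = 588 Ω
  R2: Z = R = 18.9 Ω
  C: Z = 1/(jωC) = -j/(ω·C) = 0 - j2933 Ω
Step 3 — Parallel branch: R2 || C = 1/(1/R2 + 1/C) = 18.9 - j0.1218 Ω.
Step 4 — Series with R1: Z_total = R1 + (R2 || C) = 606.9 - j0.1218 Ω = 606.9∠-0.0° Ω.

Z = 606.9 - j0.1218 Ω = 606.9∠-0.0° Ω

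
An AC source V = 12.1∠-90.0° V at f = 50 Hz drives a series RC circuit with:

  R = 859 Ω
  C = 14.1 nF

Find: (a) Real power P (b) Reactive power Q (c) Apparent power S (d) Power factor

Step 1 — Angular frequency: ω = 2π·f = 2π·50 = 314.2 rad/s.
Step 2 — Component impedances:
  R: Z = R = 859 Ω
  C: Z = 1/(jωC) = -j/(ω·C) = 0 - j2.258e+05 Ω
Step 3 — Series combination: Z_total = R + C = 859 - j2.258e+05 Ω = 2.258e+05∠-89.8° Ω.
Step 4 — Source phasor: V = 12.1∠-90.0° V = 0 - j12.1 V.
Step 5 — Current: I = V / Z = 5.36e-05 - j2.039e-07 A = 5.36e-05∠-0.2° A.
Step 6 — Complex power: S = V·I* = 2.468e-06 - j0.0006485 VA.
Step 7 — Real power: P = Re(S) = 2.468e-06 W.
Step 8 — Reactive power: Q = Im(S) = -0.0006485 VAR.
Step 9 — Apparent power: |S| = 0.0006485 VA.
Step 10 — Power factor: PF = P/|S| = 0.003805 (leading).

(a) P = 2.468e-06 W  (b) Q = -0.0006485 VAR  (c) S = 0.0006485 VA  (d) PF = 0.003805 (leading)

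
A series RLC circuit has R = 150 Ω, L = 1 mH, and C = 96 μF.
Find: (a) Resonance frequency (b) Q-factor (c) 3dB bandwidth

Step 1 — Resonance condition Im(Z)=0 gives ω₀ = 1/√(LC).
Step 2 — ω₀ = 1/√(0.001·9.6e-05) = 3227 rad/s.
Step 3 — f₀ = ω₀/(2π) = 513.7 Hz.
Step 4 — Series Q: Q = ω₀L/R = 3227·0.001/150 = 0.02152.
Step 5 — 3dB bandwidth: Δω = ω₀/Q = 1.5e+05 rad/s; BW = Δω/(2π) = 2.387e+04 Hz.

(a) f₀ = 513.7 Hz  (b) Q = 0.02152  (c) BW = 2.387e+04 Hz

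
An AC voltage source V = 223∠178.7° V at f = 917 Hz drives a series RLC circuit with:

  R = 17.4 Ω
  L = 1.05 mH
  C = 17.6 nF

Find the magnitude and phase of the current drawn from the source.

Step 1 — Angular frequency: ω = 2π·f = 2π·917 = 5762 rad/s.
Step 2 — Component impedances:
  R: Z = R = 17.4 Ω
  L: Z = jωL = j·5762·0.00105 = 0 + j6.05 Ω
  C: Z = 1/(jωC) = -j/(ω·C) = 0 - j9861 Ω
Step 3 — Series combination: Z_total = R + L + C = 17.4 - j9855 Ω = 9855∠-89.9° Ω.
Step 4 — Source phasor: V = 223∠178.7° V = -222.9 + j5.059 V.
Step 5 — Ohm's law: I = V / Z_total = (-222.9 + j5.059) / (17.4 - j9855) = -0.0005533 - j0.02262 A.
Step 6 — Convert to polar: |I| = 0.02263 A, ∠I = -91.4°.

I = 0.02263∠-91.4° A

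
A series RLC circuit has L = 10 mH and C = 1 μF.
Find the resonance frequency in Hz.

Step 1 — Resonance condition Im(Z)=0 gives ω₀ = 1/√(LC).
Step 2 — ω₀ = 1/√(0.01·1e-06) = 1e+04 rad/s.
Step 3 — f₀ = ω₀/(2π) = 1592 Hz.

f₀ = 1592 Hz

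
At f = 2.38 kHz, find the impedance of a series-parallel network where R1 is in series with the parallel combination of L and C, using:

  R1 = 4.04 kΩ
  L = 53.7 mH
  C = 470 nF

Step 1 — Angular frequency: ω = 2π·f = 2π·2380 = 1.495e+04 rad/s.
Step 2 — Component impedances:
  R1: Z = R = 4040 Ω
  L: Z = jωL = j·1.495e+04·0.0537 = 0 + j803 Ω
  C: Z = 1/(jωC) = -j/(ω·C) = 0 - j142.3 Ω
Step 3 — Parallel branch: L || C = 1/(1/L + 1/C) = 0 - j172.9 Ω.
Step 4 — Series with R1: Z_total = R1 + (L || C) = 4040 - j172.9 Ω = 4044∠-2.5° Ω.

Z = 4040 - j172.9 Ω = 4044∠-2.5° Ω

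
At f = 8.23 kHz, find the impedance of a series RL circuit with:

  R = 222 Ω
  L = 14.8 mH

Step 1 — Angular frequency: ω = 2π·f = 2π·8230 = 5.171e+04 rad/s.
Step 2 — Component impedances:
  R: Z = R = 222 Ω
  L: Z = jωL = j·5.171e+04·0.0148 = 0 + j765.3 Ω
Step 3 — Series combination: Z_total = R + L = 222 + j765.3 Ω = 796.9∠73.8° Ω.

Z = 222 + j765.3 Ω = 796.9∠73.8° Ω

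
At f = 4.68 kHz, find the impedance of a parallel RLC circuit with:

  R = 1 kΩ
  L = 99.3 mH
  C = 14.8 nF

Step 1 — Angular frequency: ω = 2π·f = 2π·4680 = 2.941e+04 rad/s.
Step 2 — Component impedances:
  R: Z = R = 1000 Ω
  L: Z = jωL = j·2.941e+04·0.0993 = 0 + j2920 Ω
  C: Z = 1/(jωC) = -j/(ω·C) = 0 - j2298 Ω
Step 3 — Parallel combination: 1/Z_total = 1/R + 1/L + 1/C; Z_total = 991.5 - j91.94 Ω = 995.7∠-5.3° Ω.

Z = 991.5 - j91.94 Ω = 995.7∠-5.3° Ω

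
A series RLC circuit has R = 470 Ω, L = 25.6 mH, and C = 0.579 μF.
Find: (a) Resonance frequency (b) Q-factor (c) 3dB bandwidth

Step 1 — Resonance condition Im(Z)=0 gives ω₀ = 1/√(LC).
Step 2 — ω₀ = 1/√(0.0256·5.79e-07) = 8214 rad/s.
Step 3 — f₀ = ω₀/(2π) = 1307 Hz.
Step 4 — Series Q: Q = ω₀L/R = 8214·0.0256/470 = 0.4474.
Step 5 — 3dB bandwidth: Δω = ω₀/Q = 1.836e+04 rad/s; BW = Δω/(2π) = 2922 Hz.

(a) f₀ = 1307 Hz  (b) Q = 0.4474  (c) BW = 2922 Hz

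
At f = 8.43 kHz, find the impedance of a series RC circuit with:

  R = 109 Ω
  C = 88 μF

Step 1 — Angular frequency: ω = 2π·f = 2π·8430 = 5.297e+04 rad/s.
Step 2 — Component impedances:
  R: Z = R = 109 Ω
  C: Z = 1/(jωC) = -j/(ω·C) = 0 - j0.2145 Ω
Step 3 — Series combination: Z_total = R + C = 109 - j0.2145 Ω = 109∠-0.1° Ω.

Z = 109 - j0.2145 Ω = 109∠-0.1° Ω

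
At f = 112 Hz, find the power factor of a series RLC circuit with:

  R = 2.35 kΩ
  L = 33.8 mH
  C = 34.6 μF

Step 1 — Angular frequency: ω = 2π·f = 2π·112 = 703.7 rad/s.
Step 2 — Component impedances:
  R: Z = R = 2350 Ω
  L: Z = jωL = j·703.7·0.0338 = 0 + j23.79 Ω
  C: Z = 1/(jωC) = -j/(ω·C) = 0 - j41.07 Ω
Step 3 — Series combination: Z_total = R + L + C = 2350 - j17.28 Ω = 2350∠-0.4° Ω.
Step 4 — Power factor: PF = cos(φ) = Re(Z)/|Z| = 2350/2350 = 1.
Step 5 — Type: Im(Z) = -17.28 ⇒ leading (phase φ = -0.4°).

PF = 1 (leading, φ = -0.4°)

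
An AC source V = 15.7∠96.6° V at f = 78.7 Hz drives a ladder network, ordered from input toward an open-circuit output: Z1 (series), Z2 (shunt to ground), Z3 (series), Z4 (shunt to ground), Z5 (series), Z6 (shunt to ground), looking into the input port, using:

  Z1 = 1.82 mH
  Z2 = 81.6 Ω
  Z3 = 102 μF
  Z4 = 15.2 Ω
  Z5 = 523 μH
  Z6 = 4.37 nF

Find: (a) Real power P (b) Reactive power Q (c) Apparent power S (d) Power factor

Step 1 — Angular frequency: ω = 2π·f = 2π·78.7 = 494.5 rad/s.
Step 2 — Component impedances:
  Z1: Z = jωL = j·494.5·0.00182 = 0 + j0.9 Ω
  Z2: Z = R = 81.6 Ω
  Z3: Z = 1/(jωC) = -j/(ω·C) = 0 - j19.83 Ω
  Z4: Z = R = 15.2 Ω
  Z5: Z = jωL = j·494.5·0.000523 = 0 + j0.2586 Ω
  Z6: Z = 1/(jωC) = -j/(ω·C) = 0 - j4.628e+05 Ω
Step 3 — Ladder network (open output): work backward from the far end, alternating series and parallel combinations. Z_in = 15.58 - j12.62 Ω = 20.05∠-39.0° Ω.
Step 4 — Source phasor: V = 15.7∠96.6° V = -1.805 + j15.6 V.
Step 5 — Current: I = V / Z = -0.5594 + j0.5477 A = 0.7829∠135.6° A.
Step 6 — Complex power: S = V·I* = 9.551 - j7.737 VA.
Step 7 — Real power: P = Re(S) = 9.551 W.
Step 8 — Reactive power: Q = Im(S) = -7.737 VAR.
Step 9 — Apparent power: |S| = 12.29 VA.
Step 10 — Power factor: PF = P/|S| = 0.7771 (leading).

(a) P = 9.551 W  (b) Q = -7.737 VAR  (c) S = 12.29 VA  (d) PF = 0.7771 (leading)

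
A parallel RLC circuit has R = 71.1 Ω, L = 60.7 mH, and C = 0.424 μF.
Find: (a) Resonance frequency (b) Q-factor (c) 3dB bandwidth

Step 1 — Resonance: ω₀ = 1/√(LC) = 1/√(0.0607·4.24e-07) = 6233 rad/s.
Step 2 — f₀ = ω₀/(2π) = 992.1 Hz.
Step 3 — Parallel Q: Q = R/(ω₀L) = 71.1/(6233·0.0607) = 0.1879.
Step 4 — Bandwidth: Δω = ω₀/Q = 3.317e+04 rad/s; BW = Δω/(2π) = 5279 Hz.

(a) f₀ = 992.1 Hz  (b) Q = 0.1879  (c) BW = 5279 Hz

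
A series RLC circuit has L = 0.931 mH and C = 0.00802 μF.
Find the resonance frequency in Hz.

Step 1 — Resonance condition Im(Z)=0 gives ω₀ = 1/√(LC).
Step 2 — ω₀ = 1/√(0.000931·8.02e-09) = 3.66e+05 rad/s.
Step 3 — f₀ = ω₀/(2π) = 5.824e+04 Hz.

f₀ = 5.824e+04 Hz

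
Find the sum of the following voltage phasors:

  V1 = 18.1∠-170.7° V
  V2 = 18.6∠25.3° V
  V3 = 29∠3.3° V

Step 1 — Convert each phasor to rectangular form:
  V1 = 18.1·(cos(-170.7°) + j·sin(-170.7°)) = -17.86 - j2.925 V
  V2 = 18.6·(cos(25.3°) + j·sin(25.3°)) = 16.82 + j7.949 V
  V3 = 29·(cos(3.3°) + j·sin(3.3°)) = 28.95 + j1.669 V
Step 2 — Sum components: V_total = 27.91 + j6.693 V.
Step 3 — Convert to polar: |V_total| = 28.7 V, ∠V_total = 13.5°.

V_total = 28.7∠13.5° V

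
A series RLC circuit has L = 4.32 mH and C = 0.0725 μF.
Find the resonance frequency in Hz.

Step 1 — Resonance condition Im(Z)=0 gives ω₀ = 1/√(LC).
Step 2 — ω₀ = 1/√(0.00432·7.25e-08) = 5.651e+04 rad/s.
Step 3 — f₀ = ω₀/(2π) = 8993 Hz.

f₀ = 8993 Hz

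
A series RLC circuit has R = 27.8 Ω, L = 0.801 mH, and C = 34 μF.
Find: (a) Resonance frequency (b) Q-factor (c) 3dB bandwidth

Step 1 — Resonance: ω₀ = 1/√(LC) = 1/√(0.000801·3.4e-05) = 6060 rad/s.
Step 2 — f₀ = ω₀/(2π) = 964.4 Hz.
Step 3 — Series Q: Q = ω₀L/R = 6060·0.000801/27.8 = 0.1746.
Step 4 — Bandwidth: Δω = ω₀/Q = 3.471e+04 rad/s; BW = Δω/(2π) = 5524 Hz.

(a) f₀ = 964.4 Hz  (b) Q = 0.1746  (c) BW = 5524 Hz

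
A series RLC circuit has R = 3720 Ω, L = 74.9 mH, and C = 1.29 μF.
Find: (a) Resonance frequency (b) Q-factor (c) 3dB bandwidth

Step 1 — Resonance: ω₀ = 1/√(LC) = 1/√(0.0749·1.29e-06) = 3217 rad/s.
Step 2 — f₀ = ω₀/(2π) = 512 Hz.
Step 3 — Series Q: Q = ω₀L/R = 3217·0.0749/3720 = 0.06477.
Step 4 — Bandwidth: Δω = ω₀/Q = 4.967e+04 rad/s; BW = Δω/(2π) = 7905 Hz.

(a) f₀ = 512 Hz  (b) Q = 0.06477  (c) BW = 7905 Hz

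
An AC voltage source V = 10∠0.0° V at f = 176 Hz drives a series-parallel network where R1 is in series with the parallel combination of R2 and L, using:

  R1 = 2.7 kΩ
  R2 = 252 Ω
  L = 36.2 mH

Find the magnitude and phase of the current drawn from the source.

Step 1 — Angular frequency: ω = 2π·f = 2π·176 = 1106 rad/s.
Step 2 — Component impedances:
  R1: Z = R = 2700 Ω
  R2: Z = R = 252 Ω
  L: Z = jωL = j·1106·0.0362 = 0 + j40.03 Ω
Step 3 — Parallel branch: R2 || L = 1/(1/R2 + 1/L) = 6.203 + j39.05 Ω.
Step 4 — Series with R1: Z_total = R1 + (R2 || L) = 2706 + j39.05 Ω = 2706∠0.8° Ω.
Step 5 — Source phasor: V = 10∠0.0° V = 10 V.
Step 6 — Ohm's law: I = V / Z_total = (10) / (2706 + j39.05) = 0.003694 - j5.33e-05 A.
Step 7 — Convert to polar: |I| = 0.003695 A, ∠I = -0.8°.

I = 0.003695∠-0.8° A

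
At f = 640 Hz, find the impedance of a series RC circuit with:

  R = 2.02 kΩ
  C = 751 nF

Step 1 — Angular frequency: ω = 2π·f = 2π·640 = 4021 rad/s.
Step 2 — Component impedances:
  R: Z = R = 2020 Ω
  C: Z = 1/(jωC) = -j/(ω·C) = 0 - j331.1 Ω
Step 3 — Series combination: Z_total = R + C = 2020 - j331.1 Ω = 2047∠-9.3° Ω.

Z = 2020 - j331.1 Ω = 2047∠-9.3° Ω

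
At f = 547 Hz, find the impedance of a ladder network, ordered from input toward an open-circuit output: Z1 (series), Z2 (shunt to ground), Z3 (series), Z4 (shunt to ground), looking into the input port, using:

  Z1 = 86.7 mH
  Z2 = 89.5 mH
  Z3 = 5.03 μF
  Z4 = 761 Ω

Step 1 — Angular frequency: ω = 2π·f = 2π·547 = 3437 rad/s.
Step 2 — Component impedances:
  Z1: Z = jωL = j·3437·0.0867 = 0 + j298 Ω
  Z2: Z = jωL = j·3437·0.0895 = 0 + j307.6 Ω
  Z3: Z = 1/(jωC) = -j/(ω·C) = 0 - j57.84 Ω
  Z4: Z = R = 761 Ω
Step 3 — Ladder network (open output): work backward from the far end, alternating series and parallel combinations. Z_in = 112.2 + j568.7 Ω = 579.7∠78.8° Ω.

Z = 112.2 + j568.7 Ω = 579.7∠78.8° Ω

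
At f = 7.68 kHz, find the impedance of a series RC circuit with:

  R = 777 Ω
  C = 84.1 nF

Step 1 — Angular frequency: ω = 2π·f = 2π·7680 = 4.825e+04 rad/s.
Step 2 — Component impedances:
  R: Z = R = 777 Ω
  C: Z = 1/(jωC) = -j/(ω·C) = 0 - j246.4 Ω
Step 3 — Series combination: Z_total = R + C = 777 - j246.4 Ω = 815.1∠-17.6° Ω.

Z = 777 - j246.4 Ω = 815.1∠-17.6° Ω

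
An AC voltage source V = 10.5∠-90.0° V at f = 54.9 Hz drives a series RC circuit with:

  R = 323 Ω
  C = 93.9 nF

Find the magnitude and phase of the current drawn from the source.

Step 1 — Angular frequency: ω = 2π·f = 2π·54.9 = 344.9 rad/s.
Step 2 — Component impedances:
  R: Z = R = 323 Ω
  C: Z = 1/(jωC) = -j/(ω·C) = 0 - j3.087e+04 Ω
Step 3 — Series combination: Z_total = R + C = 323 - j3.087e+04 Ω = 3.087e+04∠-89.4° Ω.
Step 4 — Source phasor: V = 10.5∠-90.0° V = 0 - j10.5 V.
Step 5 — Ohm's law: I = V / Z_total = (0 - j10.5) / (323 - j3.087e+04) = 0.0003401 - j3.558e-06 A.
Step 6 — Convert to polar: |I| = 0.0003401 A, ∠I = -0.6°.

I = 0.0003401∠-0.6° A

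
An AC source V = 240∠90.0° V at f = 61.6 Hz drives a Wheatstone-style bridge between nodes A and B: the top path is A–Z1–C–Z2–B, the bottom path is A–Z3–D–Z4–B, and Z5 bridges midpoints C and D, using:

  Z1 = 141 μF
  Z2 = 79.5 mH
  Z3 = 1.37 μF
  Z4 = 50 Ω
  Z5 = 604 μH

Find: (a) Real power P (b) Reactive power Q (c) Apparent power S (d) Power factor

Step 1 — Angular frequency: ω = 2π·f = 2π·61.6 = 387 rad/s.
Step 2 — Component impedances:
  Z1: Z = 1/(jωC) = -j/(ω·C) = 0 - j18.32 Ω
  Z2: Z = jωL = j·387·0.0795 = 0 + j30.77 Ω
  Z3: Z = 1/(jωC) = -j/(ω·C) = 0 - j1886 Ω
  Z4: Z = R = 50 Ω
  Z5: Z = jωL = j·387·0.000604 = 0 + j0.2338 Ω
Step 3 — Bridge requires nodal analysis (the Z5 bridge couples midpoints C and D, so the two paths cannot be reduced to a simple series/parallel combination). Setting node B to ground and injecting 1 A at node A, the 3-node admittance system at A, C, D solves to V_A = Z_AB = 13.68 + j4.14 Ω = 14.29∠16.8° Ω.
Step 4 — Source phasor: V = 240∠90.0° V = 0 + j240 V.
Step 5 — Current: I = V / Z = 4.865 + j16.07 A = 16.79∠73.2° A.
Step 6 — Complex power: S = V·I* = 3857 + j1168 VA.
Step 7 — Real power: P = Re(S) = 3857 W.
Step 8 — Reactive power: Q = Im(S) = 1168 VAR.
Step 9 — Apparent power: |S| = 4030 VA.
Step 10 — Power factor: PF = P/|S| = 0.9571 (lagging).

(a) P = 3857 W  (b) Q = 1168 VAR  (c) S = 4030 VA  (d) PF = 0.9571 (lagging)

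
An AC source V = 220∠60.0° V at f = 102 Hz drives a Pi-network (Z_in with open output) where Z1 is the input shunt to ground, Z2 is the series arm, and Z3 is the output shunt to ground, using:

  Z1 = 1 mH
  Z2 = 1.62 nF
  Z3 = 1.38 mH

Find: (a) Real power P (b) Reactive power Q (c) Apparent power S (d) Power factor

Step 1 — Angular frequency: ω = 2π·f = 2π·102 = 640.9 rad/s.
Step 2 — Component impedances:
  Z1: Z = jωL = j·640.9·0.001 = 0 + j0.6409 Ω
  Z2: Z = 1/(jωC) = -j/(ω·C) = 0 - j9.632e+05 Ω
  Z3: Z = jωL = j·640.9·0.00138 = 0 + j0.8844 Ω
Step 3 — With open output, the series arm Z2 and the output shunt Z3 appear in series to ground: Z2 + Z3 = 0 - j9.632e+05 Ω.
Step 4 — Parallel with input shunt Z1: Z_in = Z1 || (Z2 + Z3) = 0 + j0.6409 Ω = 0.6409∠90.0° Ω.
Step 5 — Source phasor: V = 220∠60.0° V = 110 + j190.5 V.
Step 6 — Current: I = V / Z = 297.3 - j171.6 A = 343.3∠-30.0° A.
Step 7 — Complex power: S = V·I* = 0 + j7.552e+04 VA.
Step 8 — Real power: P = Re(S) = 0 W.
Step 9 — Reactive power: Q = Im(S) = 7.552e+04 VAR.
Step 10 — Apparent power: |S| = 7.552e+04 VA.
Step 11 — Power factor: PF = P/|S| = 0 (lagging).

(a) P = 0 W  (b) Q = 7.552e+04 VAR  (c) S = 7.552e+04 VA  (d) PF = 0 (lagging)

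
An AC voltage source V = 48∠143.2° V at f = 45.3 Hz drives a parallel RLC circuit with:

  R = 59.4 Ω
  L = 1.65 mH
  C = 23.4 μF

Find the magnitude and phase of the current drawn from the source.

Step 1 — Angular frequency: ω = 2π·f = 2π·45.3 = 284.6 rad/s.
Step 2 — Component impedances:
  R: Z = R = 59.4 Ω
  L: Z = jωL = j·284.6·0.00165 = 0 + j0.4696 Ω
  C: Z = 1/(jωC) = -j/(ω·C) = 0 - j150.1 Ω
Step 3 — Parallel combination: 1/Z_total = 1/R + 1/L + 1/C; Z_total = 0.003736 + j0.4711 Ω = 0.4711∠89.5° Ω.
Step 4 — Source phasor: V = 48∠143.2° V = -38.44 + j28.75 V.
Step 5 — Ohm's law: I = V / Z_total = (-38.44 + j28.75) / (0.003736 + j0.4711) = 60.39 + j82.07 A.
Step 6 — Convert to polar: |I| = 101.9 A, ∠I = 53.7°.

I = 101.9∠53.7° A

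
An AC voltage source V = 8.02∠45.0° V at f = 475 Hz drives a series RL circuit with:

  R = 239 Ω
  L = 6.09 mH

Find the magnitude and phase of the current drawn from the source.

Step 1 — Angular frequency: ω = 2π·f = 2π·475 = 2985 rad/s.
Step 2 — Component impedances:
  R: Z = R = 239 Ω
  L: Z = jωL = j·2985·0.00609 = 0 + j18.18 Ω
Step 3 — Series combination: Z_total = R + L = 239 + j18.18 Ω = 239.7∠4.3° Ω.
Step 4 — Source phasor: V = 8.02∠45.0° V = 5.671 + j5.671 V.
Step 5 — Ohm's law: I = V / Z_total = (5.671 + j5.671) / (239 + j18.18) = 0.02539 + j0.0218 A.
Step 6 — Convert to polar: |I| = 0.03346 A, ∠I = 40.7°.

I = 0.03346∠40.7° A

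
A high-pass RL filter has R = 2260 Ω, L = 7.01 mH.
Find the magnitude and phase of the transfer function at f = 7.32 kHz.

Step 1 — Angular frequency: ω = 2π·7320 = 4.599e+04 rad/s.
Step 2 — Transfer function: H(jω) = jωL/(R + jωL).
Step 3 — Numerator jωL = j·322.4; denominator R + jωL = 2260 + j322.4.
Step 4 — H = 0.01995 + j0.1398.
Step 5 — Magnitude: |H| = 0.1412 (-17.0 dB); phase: φ = 81.9°.

|H| = 0.1412 (-17.0 dB), φ = 81.9°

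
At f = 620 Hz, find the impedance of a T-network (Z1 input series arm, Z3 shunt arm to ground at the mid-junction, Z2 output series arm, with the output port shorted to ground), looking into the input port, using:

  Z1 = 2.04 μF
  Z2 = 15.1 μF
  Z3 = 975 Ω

Step 1 — Angular frequency: ω = 2π·f = 2π·620 = 3896 rad/s.
Step 2 — Component impedances:
  Z1: Z = 1/(jωC) = -j/(ω·C) = 0 - j125.8 Ω
  Z2: Z = 1/(jωC) = -j/(ω·C) = 0 - j17 Ω
  Z3: Z = R = 975 Ω
Step 3 — With the output port shorted to ground, the output series arm Z2 runs from the junction to ground; the shunt arm Z3 also runs from the junction to ground. They appear in parallel: Z3 || Z2 = 0.2963 - j16.99 Ω.
Step 4 — Series with input arm Z1: Z_in = Z1 + (Z3 || Z2) = 0.2963 - j142.8 Ω = 142.8∠-89.9° Ω.

Z = 0.2963 - j142.8 Ω = 142.8∠-89.9° Ω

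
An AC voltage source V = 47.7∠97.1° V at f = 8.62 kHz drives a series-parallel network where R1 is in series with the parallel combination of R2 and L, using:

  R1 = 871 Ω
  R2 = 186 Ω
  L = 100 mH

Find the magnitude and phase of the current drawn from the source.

Step 1 — Angular frequency: ω = 2π·f = 2π·8620 = 5.416e+04 rad/s.
Step 2 — Component impedances:
  R1: Z = R = 871 Ω
  R2: Z = R = 186 Ω
  L: Z = jωL = j·5.416e+04·0.1 = 0 + j5416 Ω
Step 3 — Parallel branch: R2 || L = 1/(1/R2 + 1/L) = 185.8 + j6.38 Ω.
Step 4 — Series with R1: Z_total = R1 + (R2 || L) = 1057 + j6.38 Ω = 1057∠0.3° Ω.
Step 5 — Source phasor: V = 47.7∠97.1° V = -5.896 + j47.33 V.
Step 6 — Ohm's law: I = V / Z_total = (-5.896 + j47.33) / (1057 + j6.38) = -0.005308 + j0.04482 A.
Step 7 — Convert to polar: |I| = 0.04514 A, ∠I = 96.8°.

I = 0.04514∠96.8° A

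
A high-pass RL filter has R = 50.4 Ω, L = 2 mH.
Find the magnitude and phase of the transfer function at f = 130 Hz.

Step 1 — Angular frequency: ω = 2π·130 = 816.8 rad/s.
Step 2 — Transfer function: H(jω) = jωL/(R + jωL).
Step 3 — Numerator jωL = j·1.634; denominator R + jωL = 50.4 + j1.634.
Step 4 — H = 0.00105 + j0.03238.
Step 5 — Magnitude: |H| = 0.0324 (-29.8 dB); phase: φ = 88.1°.

|H| = 0.0324 (-29.8 dB), φ = 88.1°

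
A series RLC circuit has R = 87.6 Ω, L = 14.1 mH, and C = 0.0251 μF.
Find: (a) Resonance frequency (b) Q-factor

Step 1 — Resonance condition Im(Z)=0 gives ω₀ = 1/√(LC).
Step 2 — ω₀ = 1/√(0.0141·2.51e-08) = 5.316e+04 rad/s.
Step 3 — f₀ = ω₀/(2π) = 8460 Hz.
Step 4 — Series Q: Q = ω₀L/R = 5.316e+04·0.0141/87.6 = 8.556.

(a) f₀ = 8460 Hz  (b) Q = 8.556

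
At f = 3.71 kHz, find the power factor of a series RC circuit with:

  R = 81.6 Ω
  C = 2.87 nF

Step 1 — Angular frequency: ω = 2π·f = 2π·3710 = 2.331e+04 rad/s.
Step 2 — Component impedances:
  R: Z = R = 81.6 Ω
  C: Z = 1/(jωC) = -j/(ω·C) = 0 - j1.495e+04 Ω
Step 3 — Series combination: Z_total = R + C = 81.6 - j1.495e+04 Ω = 1.495e+04∠-89.7° Ω.
Step 4 — Power factor: PF = cos(φ) = Re(Z)/|Z| = 81.6/14948 = 0.005459.
Step 5 — Type: Im(Z) = -1.495e+04 ⇒ leading (phase φ = -89.7°).

PF = 0.005459 (leading, φ = -89.7°)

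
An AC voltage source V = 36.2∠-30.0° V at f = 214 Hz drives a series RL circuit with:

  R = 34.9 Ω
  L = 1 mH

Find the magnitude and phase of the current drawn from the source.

Step 1 — Angular frequency: ω = 2π·f = 2π·214 = 1345 rad/s.
Step 2 — Component impedances:
  R: Z = R = 34.9 Ω
  L: Z = jωL = j·1345·0.001 = 0 + j1.345 Ω
Step 3 — Series combination: Z_total = R + L = 34.9 + j1.345 Ω = 34.93∠2.2° Ω.
Step 4 — Source phasor: V = 36.2∠-30.0° V = 31.35 - j18.1 V.
Step 5 — Ohm's law: I = V / Z_total = (31.35 - j18.1) / (34.9 + j1.345) = 0.877 - j0.5524 A.
Step 6 — Convert to polar: |I| = 1.036 A, ∠I = -32.2°.

I = 1.036∠-32.2° A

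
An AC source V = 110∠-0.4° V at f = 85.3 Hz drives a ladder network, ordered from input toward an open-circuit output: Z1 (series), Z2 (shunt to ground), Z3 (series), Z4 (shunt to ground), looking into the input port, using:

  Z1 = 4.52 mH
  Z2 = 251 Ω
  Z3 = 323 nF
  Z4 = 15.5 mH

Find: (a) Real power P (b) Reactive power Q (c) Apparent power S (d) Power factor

Step 1 — Angular frequency: ω = 2π·f = 2π·85.3 = 536 rad/s.
Step 2 — Component impedances:
  Z1: Z = jωL = j·536·0.00452 = 0 + j2.423 Ω
  Z2: Z = R = 251 Ω
  Z3: Z = 1/(jωC) = -j/(ω·C) = 0 - j5777 Ω
  Z4: Z = jωL = j·536·0.0155 = 0 + j8.307 Ω
Step 3 — Ladder network (open output): work backward from the far end, alternating series and parallel combinations. Z_in = 250.5 - j8.479 Ω = 250.7∠-1.9° Ω.
Step 4 — Source phasor: V = 110∠-0.4° V = 110 - j0.7679 V.
Step 5 — Current: I = V / Z = 0.4387 + j0.01178 A = 0.4388∠1.5° A.
Step 6 — Complex power: S = V·I* = 48.24 - j1.633 VA.
Step 7 — Real power: P = Re(S) = 48.24 W.
Step 8 — Reactive power: Q = Im(S) = -1.633 VAR.
Step 9 — Apparent power: |S| = 48.27 VA.
Step 10 — Power factor: PF = P/|S| = 0.9994 (leading).

(a) P = 48.24 W  (b) Q = -1.633 VAR  (c) S = 48.27 VA  (d) PF = 0.9994 (leading)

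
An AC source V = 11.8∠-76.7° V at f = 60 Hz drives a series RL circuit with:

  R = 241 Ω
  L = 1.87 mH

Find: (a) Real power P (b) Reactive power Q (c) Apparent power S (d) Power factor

Step 1 — Angular frequency: ω = 2π·f = 2π·60 = 377 rad/s.
Step 2 — Component impedances:
  R: Z = R = 241 Ω
  L: Z = jωL = j·377·0.00187 = 0 + j0.705 Ω
Step 3 — Series combination: Z_total = R + L = 241 + j0.705 Ω = 241∠0.2° Ω.
Step 4 — Source phasor: V = 11.8∠-76.7° V = 2.715 - j11.48 V.
Step 5 — Current: I = V / Z = 0.01112 - j0.04768 A = 0.04896∠-76.9° A.
Step 6 — Complex power: S = V·I* = 0.5778 + j0.00169 VA.
Step 7 — Real power: P = Re(S) = 0.5778 W.
Step 8 — Reactive power: Q = Im(S) = 0.00169 VAR.
Step 9 — Apparent power: |S| = 0.5778 VA.
Step 10 — Power factor: PF = P/|S| = 1 (lagging).

(a) P = 0.5778 W  (b) Q = 0.00169 VAR  (c) S = 0.5778 VA  (d) PF = 1 (lagging)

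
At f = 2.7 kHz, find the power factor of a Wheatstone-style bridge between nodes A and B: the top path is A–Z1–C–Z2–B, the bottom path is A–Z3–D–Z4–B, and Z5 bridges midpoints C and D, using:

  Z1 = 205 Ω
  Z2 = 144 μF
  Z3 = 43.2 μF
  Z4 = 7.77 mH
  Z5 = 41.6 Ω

Step 1 — Angular frequency: ω = 2π·f = 2π·2700 = 1.696e+04 rad/s.
Step 2 — Component impedances:
  Z1: Z = R = 205 Ω
  Z2: Z = 1/(jωC) = -j/(ω·C) = 0 - j0.4093 Ω
  Z3: Z = 1/(jωC) = -j/(ω·C) = 0 - j1.364 Ω
  Z4: Z = jωL = j·1.696e+04·0.00777 = 0 + j131.8 Ω
  Z5: Z = R = 41.6 Ω
Step 3 — Bridge requires nodal analysis (the Z5 bridge couples midpoints C and D, so the two paths cannot be reduced to a simple series/parallel combination). Setting node B to ground and injecting 1 A at node A, the 3-node admittance system at A, C, D solves to V_A = Z_AB = 32.45 + j7.189 Ω = 33.24∠12.5° Ω.
Step 4 — Power factor: PF = cos(φ) = Re(Z)/|Z| = 32.454/33.241 = 0.9763.
Step 5 — Type: Im(Z) = 7.189 ⇒ lagging (phase φ = 12.5°).

PF = 0.9763 (lagging, φ = 12.5°)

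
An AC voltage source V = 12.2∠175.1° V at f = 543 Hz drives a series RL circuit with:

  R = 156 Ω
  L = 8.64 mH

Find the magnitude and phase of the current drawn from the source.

Step 1 — Angular frequency: ω = 2π·f = 2π·543 = 3412 rad/s.
Step 2 — Component impedances:
  R: Z = R = 156 Ω
  L: Z = jωL = j·3412·0.00864 = 0 + j29.48 Ω
Step 3 — Series combination: Z_total = R + L = 156 + j29.48 Ω = 158.8∠10.7° Ω.
Step 4 — Source phasor: V = 12.2∠175.1° V = -12.16 + j1.042 V.
Step 5 — Ohm's law: I = V / Z_total = (-12.16 + j1.042) / (156 + j29.48) = -0.07401 + j0.02067 A.
Step 6 — Convert to polar: |I| = 0.07685 A, ∠I = 164.4°.

I = 0.07685∠164.4° A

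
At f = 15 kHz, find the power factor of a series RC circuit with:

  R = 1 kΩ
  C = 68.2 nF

Step 1 — Angular frequency: ω = 2π·f = 2π·1.5e+04 = 9.425e+04 rad/s.
Step 2 — Component impedances:
  R: Z = R = 1000 Ω
  C: Z = 1/(jωC) = -j/(ω·C) = 0 - j155.6 Ω
Step 3 — Series combination: Z_total = R + C = 1000 - j155.6 Ω = 1012∠-8.8° Ω.
Step 4 — Power factor: PF = cos(φ) = Re(Z)/|Z| = 1000/1012 = 0.9881.
Step 5 — Type: Im(Z) = -155.6 ⇒ leading (phase φ = -8.8°).

PF = 0.9881 (leading, φ = -8.8°)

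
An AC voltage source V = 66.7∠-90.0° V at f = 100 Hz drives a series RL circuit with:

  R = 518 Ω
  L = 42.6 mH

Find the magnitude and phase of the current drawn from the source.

Step 1 — Angular frequency: ω = 2π·f = 2π·100 = 628.3 rad/s.
Step 2 — Component impedances:
  R: Z = R = 518 Ω
  L: Z = jωL = j·628.3·0.0426 = 0 + j26.77 Ω
Step 3 — Series combination: Z_total = R + L = 518 + j26.77 Ω = 518.7∠3.0° Ω.
Step 4 — Source phasor: V = 66.7∠-90.0° V = 0 - j66.7 V.
Step 5 — Ohm's law: I = V / Z_total = (0 - j66.7) / (518 + j26.77) = -0.006636 - j0.1284 A.
Step 6 — Convert to polar: |I| = 0.1286 A, ∠I = -93.0°.

I = 0.1286∠-93.0° A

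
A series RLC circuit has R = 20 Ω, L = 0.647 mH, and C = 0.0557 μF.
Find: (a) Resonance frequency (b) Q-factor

Step 1 — Resonance condition Im(Z)=0 gives ω₀ = 1/√(LC).
Step 2 — ω₀ = 1/√(0.000647·5.57e-08) = 1.666e+05 rad/s.
Step 3 — f₀ = ω₀/(2π) = 2.651e+04 Hz.
Step 4 — Series Q: Q = ω₀L/R = 1.666e+05·0.000647/20 = 5.389.

(a) f₀ = 2.651e+04 Hz  (b) Q = 5.389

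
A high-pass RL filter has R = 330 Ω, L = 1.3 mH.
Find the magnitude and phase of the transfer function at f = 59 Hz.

Step 1 — Angular frequency: ω = 2π·59 = 370.7 rad/s.
Step 2 — Transfer function: H(jω) = jωL/(R + jωL).
Step 3 — Numerator jωL = j·0.4819; denominator R + jωL = 330 + j0.4819.
Step 4 — H = 2.133e-06 + j0.00146.
Step 5 — Magnitude: |H| = 0.00146 (-56.7 dB); phase: φ = 89.9°.

|H| = 0.00146 (-56.7 dB), φ = 89.9°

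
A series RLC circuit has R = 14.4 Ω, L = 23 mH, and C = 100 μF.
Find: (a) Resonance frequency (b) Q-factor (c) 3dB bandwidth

Step 1 — Resonance condition Im(Z)=0 gives ω₀ = 1/√(LC).
Step 2 — ω₀ = 1/√(0.023·0.0001) = 659.4 rad/s.
Step 3 — f₀ = ω₀/(2π) = 104.9 Hz.
Step 4 — Series Q: Q = ω₀L/R = 659.4·0.023/14.4 = 1.053.
Step 5 — 3dB bandwidth: Δω = ω₀/Q = 626.1 rad/s; BW = Δω/(2π) = 99.64 Hz.

(a) f₀ = 104.9 Hz  (b) Q = 1.053  (c) BW = 99.64 Hz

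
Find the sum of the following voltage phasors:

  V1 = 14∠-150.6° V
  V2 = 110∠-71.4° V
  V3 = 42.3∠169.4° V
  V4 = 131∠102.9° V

Step 1 — Convert each phasor to rectangular form:
  V1 = 14·(cos(-150.6°) + j·sin(-150.6°)) = -12.2 - j6.873 V
  V2 = 110·(cos(-71.4°) + j·sin(-71.4°)) = 35.09 - j104.3 V
  V3 = 42.3·(cos(169.4°) + j·sin(169.4°)) = -41.58 + j7.781 V
  V4 = 131·(cos(102.9°) + j·sin(102.9°)) = -29.25 + j127.7 V
Step 2 — Sum components: V_total = -47.94 + j24.35 V.
Step 3 — Convert to polar: |V_total| = 53.76 V, ∠V_total = 153.1°.

V_total = 53.76∠153.1° V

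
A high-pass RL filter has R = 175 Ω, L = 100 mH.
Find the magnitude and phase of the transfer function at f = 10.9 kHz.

Step 1 — Angular frequency: ω = 2π·1.09e+04 = 6.849e+04 rad/s.
Step 2 — Transfer function: H(jω) = jωL/(R + jωL).
Step 3 — Numerator jωL = j·6849; denominator R + jωL = 175 + j6849.
Step 4 — H = 0.9993 + j0.02554.
Step 5 — Magnitude: |H| = 0.9997 (-0.0 dB); phase: φ = 1.5°.

|H| = 0.9997 (-0.0 dB), φ = 1.5°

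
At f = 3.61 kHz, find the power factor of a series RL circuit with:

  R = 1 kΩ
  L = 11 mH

Step 1 — Angular frequency: ω = 2π·f = 2π·3610 = 2.268e+04 rad/s.
Step 2 — Component impedances:
  R: Z = R = 1000 Ω
  L: Z = jωL = j·2.268e+04·0.011 = 0 + j249.5 Ω
Step 3 — Series combination: Z_total = R + L = 1000 + j249.5 Ω = 1031∠14.0° Ω.
Step 4 — Power factor: PF = cos(φ) = Re(Z)/|Z| = 1000/1030.66 = 0.9703.
Step 5 — Type: Im(Z) = 249.5 ⇒ lagging (phase φ = 14.0°).

PF = 0.9703 (lagging, φ = 14.0°)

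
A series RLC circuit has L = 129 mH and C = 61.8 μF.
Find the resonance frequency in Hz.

Step 1 — Resonance condition Im(Z)=0 gives ω₀ = 1/√(LC).
Step 2 — ω₀ = 1/√(0.129·6.18e-05) = 354.2 rad/s.
Step 3 — f₀ = ω₀/(2π) = 56.37 Hz.

f₀ = 56.37 Hz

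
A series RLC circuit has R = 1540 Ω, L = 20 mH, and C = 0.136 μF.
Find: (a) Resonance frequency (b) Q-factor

Step 1 — Resonance condition Im(Z)=0 gives ω₀ = 1/√(LC).
Step 2 — ω₀ = 1/√(0.02·1.36e-07) = 1.917e+04 rad/s.
Step 3 — f₀ = ω₀/(2π) = 3052 Hz.
Step 4 — Series Q: Q = ω₀L/R = 1.917e+04·0.02/1540 = 0.249.

(a) f₀ = 3052 Hz  (b) Q = 0.249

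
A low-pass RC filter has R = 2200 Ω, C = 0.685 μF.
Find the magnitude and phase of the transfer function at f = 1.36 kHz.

Step 1 — Angular frequency: ω = 2π·1360 = 8545 rad/s.
Step 2 — Transfer function: H(jω) = 1/(1 + jωRC).
Step 3 — Denominator: 1 + jωRC = 1 + j·8545·2200·6.85e-07 = 1 + j12.88.
Step 4 — H = 0.005994 - j0.07719.
Step 5 — Magnitude: |H| = 0.07742 (-22.2 dB); phase: φ = -85.6°.

|H| = 0.07742 (-22.2 dB), φ = -85.6°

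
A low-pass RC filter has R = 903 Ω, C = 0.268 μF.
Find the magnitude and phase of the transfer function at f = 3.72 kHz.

Step 1 — Angular frequency: ω = 2π·3720 = 2.337e+04 rad/s.
Step 2 — Transfer function: H(jω) = 1/(1 + jωRC).
Step 3 — Denominator: 1 + jωRC = 1 + j·2.337e+04·903·2.68e-07 = 1 + j5.656.
Step 4 — H = 0.03031 - j0.1714.
Step 5 — Magnitude: |H| = 0.1741 (-15.2 dB); phase: φ = -80.0°.

|H| = 0.1741 (-15.2 dB), φ = -80.0°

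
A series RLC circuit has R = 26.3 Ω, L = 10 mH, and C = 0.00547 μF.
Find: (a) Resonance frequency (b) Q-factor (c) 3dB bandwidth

Step 1 — Resonance: ω₀ = 1/√(LC) = 1/√(0.01·5.47e-09) = 1.352e+05 rad/s.
Step 2 — f₀ = ω₀/(2π) = 2.152e+04 Hz.
Step 3 — Series Q: Q = ω₀L/R = 1.352e+05·0.01/26.3 = 51.41.
Step 4 — Bandwidth: Δω = ω₀/Q = 2630 rad/s; BW = Δω/(2π) = 418.6 Hz.

(a) f₀ = 2.152e+04 Hz  (b) Q = 51.41  (c) BW = 418.6 Hz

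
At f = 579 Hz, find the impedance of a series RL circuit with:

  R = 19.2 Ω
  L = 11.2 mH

Step 1 — Angular frequency: ω = 2π·f = 2π·579 = 3638 rad/s.
Step 2 — Component impedances:
  R: Z = R = 19.2 Ω
  L: Z = jωL = j·3638·0.0112 = 0 + j40.75 Ω
Step 3 — Series combination: Z_total = R + L = 19.2 + j40.75 Ω = 45.04∠64.8° Ω.

Z = 19.2 + j40.75 Ω = 45.04∠64.8° Ω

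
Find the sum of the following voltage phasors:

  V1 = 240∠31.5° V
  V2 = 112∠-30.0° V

Step 1 — Convert each phasor to rectangular form:
  V1 = 240·(cos(31.5°) + j·sin(31.5°)) = 204.6 + j125.4 V
  V2 = 112·(cos(-30.0°) + j·sin(-30.0°)) = 96.99 - j56 V
Step 2 — Sum components: V_total = 301.6 + j69.4 V.
Step 3 — Convert to polar: |V_total| = 309.5 V, ∠V_total = 13.0°.

V_total = 309.5∠13.0° V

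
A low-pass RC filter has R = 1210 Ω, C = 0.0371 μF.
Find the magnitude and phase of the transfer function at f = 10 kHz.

Step 1 — Angular frequency: ω = 2π·1e+04 = 6.283e+04 rad/s.
Step 2 — Transfer function: H(jω) = 1/(1 + jωRC).
Step 3 — Denominator: 1 + jωRC = 1 + j·6.283e+04·1210·3.71e-08 = 1 + j2.821.
Step 4 — H = 0.1117 - j0.3149.
Step 5 — Magnitude: |H| = 0.3342 (-9.5 dB); phase: φ = -70.5°.

|H| = 0.3342 (-9.5 dB), φ = -70.5°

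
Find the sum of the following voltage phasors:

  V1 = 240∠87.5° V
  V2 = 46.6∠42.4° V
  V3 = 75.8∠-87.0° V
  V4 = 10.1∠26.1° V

Step 1 — Convert each phasor to rectangular form:
  V1 = 240·(cos(87.5°) + j·sin(87.5°)) = 10.47 + j239.8 V
  V2 = 46.6·(cos(42.4°) + j·sin(42.4°)) = 34.41 + j31.42 V
  V3 = 75.8·(cos(-87.0°) + j·sin(-87.0°)) = 3.967 - j75.7 V
  V4 = 10.1·(cos(26.1°) + j·sin(26.1°)) = 9.07 + j4.443 V
Step 2 — Sum components: V_total = 57.92 + j199.9 V.
Step 3 — Convert to polar: |V_total| = 208.2 V, ∠V_total = 73.8°.

V_total = 208.2∠73.8° V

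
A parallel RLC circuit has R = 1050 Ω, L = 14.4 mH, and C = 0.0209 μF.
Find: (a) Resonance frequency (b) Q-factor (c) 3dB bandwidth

Step 1 — Resonance: ω₀ = 1/√(LC) = 1/√(0.0144·2.09e-08) = 5.764e+04 rad/s.
Step 2 — f₀ = ω₀/(2π) = 9174 Hz.
Step 3 — Parallel Q: Q = R/(ω₀L) = 1050/(5.764e+04·0.0144) = 1.265.
Step 4 — Bandwidth: Δω = ω₀/Q = 4.557e+04 rad/s; BW = Δω/(2π) = 7252 Hz.

(a) f₀ = 9174 Hz  (b) Q = 1.265  (c) BW = 7252 Hz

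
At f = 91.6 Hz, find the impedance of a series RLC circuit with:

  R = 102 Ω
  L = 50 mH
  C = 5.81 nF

Step 1 — Angular frequency: ω = 2π·f = 2π·91.6 = 575.5 rad/s.
Step 2 — Component impedances:
  R: Z = R = 102 Ω
  L: Z = jωL = j·575.5·0.05 = 0 + j28.78 Ω
  C: Z = 1/(jωC) = -j/(ω·C) = 0 - j2.991e+05 Ω
Step 3 — Series combination: Z_total = R + L + C = 102 - j2.99e+05 Ω = 2.99e+05∠-90.0° Ω.

Z = 102 - j2.99e+05 Ω = 2.99e+05∠-90.0° Ω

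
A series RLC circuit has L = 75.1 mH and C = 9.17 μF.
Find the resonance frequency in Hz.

Step 1 — Resonance condition Im(Z)=0 gives ω₀ = 1/√(LC).
Step 2 — ω₀ = 1/√(0.0751·9.17e-06) = 1205 rad/s.
Step 3 — f₀ = ω₀/(2π) = 191.8 Hz.

f₀ = 191.8 Hz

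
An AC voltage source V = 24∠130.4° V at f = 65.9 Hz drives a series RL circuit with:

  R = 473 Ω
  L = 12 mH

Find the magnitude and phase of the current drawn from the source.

Step 1 — Angular frequency: ω = 2π·f = 2π·65.9 = 414.1 rad/s.
Step 2 — Component impedances:
  R: Z = R = 473 Ω
  L: Z = jωL = j·414.1·0.012 = 0 + j4.969 Ω
Step 3 — Series combination: Z_total = R + L = 473 + j4.969 Ω = 473∠0.6° Ω.
Step 4 — Source phasor: V = 24∠130.4° V = -15.55 + j18.28 V.
Step 5 — Ohm's law: I = V / Z_total = (-15.55 + j18.28) / (473 + j4.969) = -0.03248 + j0.03898 A.
Step 6 — Convert to polar: |I| = 0.05074 A, ∠I = 129.8°.

I = 0.05074∠129.8° A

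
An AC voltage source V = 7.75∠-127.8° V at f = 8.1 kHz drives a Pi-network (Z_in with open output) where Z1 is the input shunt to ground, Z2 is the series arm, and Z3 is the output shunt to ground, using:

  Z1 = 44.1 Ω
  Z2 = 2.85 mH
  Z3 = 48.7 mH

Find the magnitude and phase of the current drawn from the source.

Step 1 — Angular frequency: ω = 2π·f = 2π·8100 = 5.089e+04 rad/s.
Step 2 — Component impedances:
  Z1: Z = R = 44.1 Ω
  Z2: Z = jωL = j·5.089e+04·0.00285 = 0 + j145 Ω
  Z3: Z = jωL = j·5.089e+04·0.0487 = 0 + j2479 Ω
Step 3 — With open output, the series arm Z2 and the output shunt Z3 appear in series to ground: Z2 + Z3 = 0 + j2624 Ω.
Step 4 — Parallel with input shunt Z1: Z_in = Z1 || (Z2 + Z3) = 44.09 + j0.7411 Ω = 44.09∠1.0° Ω.
Step 5 — Source phasor: V = 7.75∠-127.8° V = -4.75 - j6.124 V.
Step 6 — Ohm's law: I = V / Z_total = (-4.75 - j6.124) / (44.09 + j0.7411) = -0.11 - j0.137 A.
Step 7 — Convert to polar: |I| = 0.1758 A, ∠I = -128.8°.

I = 0.1758∠-128.8° A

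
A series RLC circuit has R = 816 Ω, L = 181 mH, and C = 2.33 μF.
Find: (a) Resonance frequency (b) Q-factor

Step 1 — Resonance condition Im(Z)=0 gives ω₀ = 1/√(LC).
Step 2 — ω₀ = 1/√(0.181·2.33e-06) = 1540 rad/s.
Step 3 — f₀ = ω₀/(2π) = 245.1 Hz.
Step 4 — Series Q: Q = ω₀L/R = 1540·0.181/816 = 0.3416.

(a) f₀ = 245.1 Hz  (b) Q = 0.3416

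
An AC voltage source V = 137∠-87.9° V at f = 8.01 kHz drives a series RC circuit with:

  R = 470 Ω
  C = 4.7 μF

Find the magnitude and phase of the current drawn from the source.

Step 1 — Angular frequency: ω = 2π·f = 2π·8010 = 5.033e+04 rad/s.
Step 2 — Component impedances:
  R: Z = R = 470 Ω
  C: Z = 1/(jωC) = -j/(ω·C) = 0 - j4.228 Ω
Step 3 — Series combination: Z_total = R + C = 470 - j4.228 Ω = 470∠-0.5° Ω.
Step 4 — Source phasor: V = 137∠-87.9° V = 5.02 - j136.9 V.
Step 5 — Ohm's law: I = V / Z_total = (5.02 - j136.9) / (470 - j4.228) = 0.0133 - j0.2912 A.
Step 6 — Convert to polar: |I| = 0.2915 A, ∠I = -87.4°.

I = 0.2915∠-87.4° A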